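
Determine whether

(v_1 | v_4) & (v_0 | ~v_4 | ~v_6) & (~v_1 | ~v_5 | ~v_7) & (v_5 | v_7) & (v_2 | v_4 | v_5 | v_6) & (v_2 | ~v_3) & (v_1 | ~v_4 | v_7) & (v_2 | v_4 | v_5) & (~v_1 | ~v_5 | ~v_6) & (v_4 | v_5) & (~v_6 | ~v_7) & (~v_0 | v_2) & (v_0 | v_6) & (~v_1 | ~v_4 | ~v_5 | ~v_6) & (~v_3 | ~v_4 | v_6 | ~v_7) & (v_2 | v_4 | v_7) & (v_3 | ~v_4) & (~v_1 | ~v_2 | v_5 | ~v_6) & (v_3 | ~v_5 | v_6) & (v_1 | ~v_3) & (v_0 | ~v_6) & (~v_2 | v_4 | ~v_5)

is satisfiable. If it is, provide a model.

v_0=T, v_1=T, v_2=T, v_3=T, v_4=T, v_5=T, v_6=F, v_7=F

Try v_0 = False:
  (v_0 | v_6) forces v_6 = True.
  clause (v_0 | ~v_6) is falsified — backtrack.
So v_0 = True.
  then (~v_0 | v_2) forces v_2 = True.
Set v_1 = True.
Try v_3 = False:
  (v_3 | ~v_4) forces v_4 = False.
  (v_4 | v_5) forces v_5 = True.
  clause (~v_2 | v_4 | ~v_5) is falsified — backtrack.
So v_3 = True.
Try v_4 = False:
  (v_4 | v_5) forces v_5 = True.
  clause (~v_2 | v_4 | ~v_5) is falsified — backtrack.
So v_4 = True.
Try v_5 = False:
  (v_5 | v_7) forces v_7 = True.
  (~v_6 | ~v_7) forces v_6 = False.
  clause (~v_3 | ~v_4 | v_6 | ~v_7) is falsified — backtrack.
So v_5 = True.
  then (~v_1 | ~v_5 | ~v_7) forces v_7 = False.
  then (~v_1 | ~v_5 | ~v_6) forces v_6 = False.
All clauses satisfied.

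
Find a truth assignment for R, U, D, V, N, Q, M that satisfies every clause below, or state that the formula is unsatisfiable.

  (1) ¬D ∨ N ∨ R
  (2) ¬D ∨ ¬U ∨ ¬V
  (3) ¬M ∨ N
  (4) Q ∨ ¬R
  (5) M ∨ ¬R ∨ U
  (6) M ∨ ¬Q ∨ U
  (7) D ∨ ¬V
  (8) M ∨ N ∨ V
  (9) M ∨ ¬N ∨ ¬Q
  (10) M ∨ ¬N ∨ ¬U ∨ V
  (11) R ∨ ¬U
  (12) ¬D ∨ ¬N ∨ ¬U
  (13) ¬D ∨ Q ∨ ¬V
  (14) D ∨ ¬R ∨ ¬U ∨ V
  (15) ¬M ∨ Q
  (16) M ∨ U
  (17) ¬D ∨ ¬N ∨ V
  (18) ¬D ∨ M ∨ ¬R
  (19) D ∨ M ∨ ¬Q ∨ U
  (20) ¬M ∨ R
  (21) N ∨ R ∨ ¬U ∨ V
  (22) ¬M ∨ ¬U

R = True, U = False, D = False, V = False, N = True, Q = True, M = True

Try R = False:
  (R ∨ ¬U) forces U = False.
  (M ∨ U) forces M = True.
  clause (¬M ∨ R) is falsified — backtrack.
So R = True.
  then (Q ∨ ¬R) forces Q = True.
Try U = True:
  (¬M ∨ ¬U) forces M = False.
  (M ∨ ¬N ∨ ¬Q) forces N = False.
  (M ∨ N ∨ V) forces V = True.
  (¬D ∨ ¬U ∨ ¬V) forces D = False.
  clause (D ∨ ¬V) is falsified — backtrack.
So U = False.
  then (M ∨ ¬R ∨ U) forces M = True.
  then (¬M ∨ N) forces N = True.
Set D = False.
  then (D ∨ ¬V) forces V = False.
All clauses satisfied.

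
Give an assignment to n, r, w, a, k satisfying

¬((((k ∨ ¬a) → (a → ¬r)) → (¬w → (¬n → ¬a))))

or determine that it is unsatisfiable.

n=F, r=F, w=F, a=T, k=T

  ¬((((k ∨ ¬a) → (a → ¬r)) → (¬w → (¬n → ¬a)))) = True
    ((k ∨ ¬a) → (a → ¬r)) → (¬w → (¬n → ¬a)) = False
      (k ∨ ¬a) → (a → ¬r) = True
        k ∨ ¬a = True
          ¬a = False
        a → ¬r = True
          ¬r = True
      ¬w → (¬n → ¬a) = False
        ¬w = True
        ¬n → ¬a = False
          ¬n = True
          ¬a = False
The formula evaluates to True.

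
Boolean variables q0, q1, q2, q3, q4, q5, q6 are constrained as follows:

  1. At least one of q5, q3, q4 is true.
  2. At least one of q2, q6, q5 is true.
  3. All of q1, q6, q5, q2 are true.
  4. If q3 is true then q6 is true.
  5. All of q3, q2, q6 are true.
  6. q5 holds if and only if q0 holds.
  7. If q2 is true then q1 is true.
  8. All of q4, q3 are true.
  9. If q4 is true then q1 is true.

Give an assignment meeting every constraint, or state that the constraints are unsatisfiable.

q0=T, q1=T, q2=T, q3=T, q4=T, q5=T, q6=T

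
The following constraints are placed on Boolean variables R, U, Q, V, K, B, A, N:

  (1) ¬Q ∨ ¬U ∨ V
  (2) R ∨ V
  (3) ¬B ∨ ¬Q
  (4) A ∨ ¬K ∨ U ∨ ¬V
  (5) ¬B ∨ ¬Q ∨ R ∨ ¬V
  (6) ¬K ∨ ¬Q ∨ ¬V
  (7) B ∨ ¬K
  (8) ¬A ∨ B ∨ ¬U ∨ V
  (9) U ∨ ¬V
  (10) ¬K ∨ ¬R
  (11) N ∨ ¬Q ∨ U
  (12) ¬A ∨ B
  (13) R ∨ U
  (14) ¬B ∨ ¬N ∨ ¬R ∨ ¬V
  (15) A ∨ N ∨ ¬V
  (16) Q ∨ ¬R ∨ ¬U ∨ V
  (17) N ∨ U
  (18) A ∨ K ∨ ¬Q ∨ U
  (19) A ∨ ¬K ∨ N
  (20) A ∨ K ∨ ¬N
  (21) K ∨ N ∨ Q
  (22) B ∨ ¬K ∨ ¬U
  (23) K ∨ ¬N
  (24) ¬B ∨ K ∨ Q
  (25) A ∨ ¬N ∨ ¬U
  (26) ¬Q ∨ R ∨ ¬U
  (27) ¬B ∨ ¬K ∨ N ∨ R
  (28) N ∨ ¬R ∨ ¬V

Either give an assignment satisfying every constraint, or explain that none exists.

R = False, U = True, Q = False, V = True, K = True, B = True, A = True, N = True

Set R = False.
  then (R ∨ V) forces V = True.
  then (U ∨ ¬V) forces U = True.
  then (¬Q ∨ R ∨ ¬U) forces Q = False.
Set K = True.
  then (B ∨ ¬K) forces B = True.
  then (¬B ∨ ¬K ∨ N ∨ R) forces N = True.
  then (A ∨ ¬N ∨ ¬U) forces A = True.
All clauses satisfied.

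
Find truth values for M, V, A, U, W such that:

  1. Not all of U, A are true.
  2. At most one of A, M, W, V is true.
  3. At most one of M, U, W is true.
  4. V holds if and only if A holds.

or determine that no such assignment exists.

M = True, V = False, A = False, U = False, W = False

  (1) {U, A}: 0/2 true — not all ✓
  (2) {A, M, W, V}: 1 true — at most one ✓
  (3) {M, U, W}: 1 true — at most one ✓
  (4) V=F, A=F — same ✓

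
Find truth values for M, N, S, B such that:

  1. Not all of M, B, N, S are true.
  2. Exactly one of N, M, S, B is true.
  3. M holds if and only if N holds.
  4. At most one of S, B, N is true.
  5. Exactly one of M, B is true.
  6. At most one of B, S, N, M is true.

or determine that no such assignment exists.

M = False; N = False; S = False; B = True

  (1) {M, B, N, S}: 1/4 true — not all ✓
  (2) {N, M, S, B}: 1 true — exactly one ✓
  (3) M=F, N=F — same ✓
  (4) {S, B, N}: 1 true — at most one ✓
  (5) {M, B}: 1 true — exactly one ✓
  (6) {B, S, N, M}: 1 true — at most one ✓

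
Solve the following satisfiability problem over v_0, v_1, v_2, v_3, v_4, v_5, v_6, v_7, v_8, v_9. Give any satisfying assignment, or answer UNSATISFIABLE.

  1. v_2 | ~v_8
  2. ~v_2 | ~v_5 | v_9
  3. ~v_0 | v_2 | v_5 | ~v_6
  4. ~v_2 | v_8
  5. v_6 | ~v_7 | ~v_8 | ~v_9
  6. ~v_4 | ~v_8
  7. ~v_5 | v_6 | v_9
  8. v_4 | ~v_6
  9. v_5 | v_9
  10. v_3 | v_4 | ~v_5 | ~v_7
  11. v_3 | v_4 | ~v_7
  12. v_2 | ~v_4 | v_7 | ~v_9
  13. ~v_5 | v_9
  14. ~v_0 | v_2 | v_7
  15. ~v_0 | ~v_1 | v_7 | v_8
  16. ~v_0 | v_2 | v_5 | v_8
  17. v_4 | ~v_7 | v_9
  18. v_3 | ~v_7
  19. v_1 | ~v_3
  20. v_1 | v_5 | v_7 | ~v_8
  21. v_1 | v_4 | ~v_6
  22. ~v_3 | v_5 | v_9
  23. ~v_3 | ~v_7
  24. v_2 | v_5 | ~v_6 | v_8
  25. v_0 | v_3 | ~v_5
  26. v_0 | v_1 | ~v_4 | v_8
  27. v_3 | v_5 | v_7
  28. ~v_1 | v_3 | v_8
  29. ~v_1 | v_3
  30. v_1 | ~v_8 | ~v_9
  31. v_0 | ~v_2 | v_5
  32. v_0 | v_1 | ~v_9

v_0 = False, v_1 = True, v_2 = True, v_3 = True, v_4 = False, v_5 = True, v_6 = False, v_7 = False, v_8 = True, v_9 = True

Set v_0 = False.
Try v_1 = False:
  (v_1 | ~v_3) forces v_3 = False.
  (v_3 | ~v_7) forces v_7 = False.
  (v_0 | v_3 | ~v_5) forces v_5 = False.
  clause (v_3 | v_5 | v_7) is falsified — backtrack.
So v_1 = True.
  then (~v_1 | v_3) forces v_3 = True.
  then (~v_3 | ~v_7) forces v_7 = False.
Set v_2 = True.
  then (~v_2 | v_8) forces v_8 = True.
  then (~v_4 | ~v_8) forces v_4 = False.
  then (v_4 | ~v_6) forces v_6 = False.
  then (v_0 | ~v_2 | v_5) forces v_5 = True.
  then (~v_2 | ~v_5 | v_9) forces v_9 = True.
All clauses satisfied.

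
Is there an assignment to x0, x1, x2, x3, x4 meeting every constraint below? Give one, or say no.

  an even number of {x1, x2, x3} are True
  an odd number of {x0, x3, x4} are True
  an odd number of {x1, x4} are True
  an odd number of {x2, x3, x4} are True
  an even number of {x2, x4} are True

x0: False; x1: True; x2: False; x3: True; x4: False

{x1, x2, x3}: 2 true → even ✓
{x0, x3, x4}: 1 true → odd ✓
{x1, x4}: 1 true → odd ✓
{x2, x3, x4}: 1 true → odd ✓
{x2, x4}: 0 true → even ✓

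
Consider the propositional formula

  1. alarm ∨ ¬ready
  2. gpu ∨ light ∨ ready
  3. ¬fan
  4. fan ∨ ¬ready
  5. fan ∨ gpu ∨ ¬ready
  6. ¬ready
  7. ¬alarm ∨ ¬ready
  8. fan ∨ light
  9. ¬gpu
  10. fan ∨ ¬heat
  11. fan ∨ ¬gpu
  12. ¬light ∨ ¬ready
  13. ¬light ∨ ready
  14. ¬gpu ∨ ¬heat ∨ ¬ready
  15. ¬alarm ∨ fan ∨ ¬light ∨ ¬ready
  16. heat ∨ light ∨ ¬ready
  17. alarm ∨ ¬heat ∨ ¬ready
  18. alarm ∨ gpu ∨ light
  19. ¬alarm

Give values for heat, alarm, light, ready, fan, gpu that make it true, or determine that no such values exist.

No satisfying assignment exists.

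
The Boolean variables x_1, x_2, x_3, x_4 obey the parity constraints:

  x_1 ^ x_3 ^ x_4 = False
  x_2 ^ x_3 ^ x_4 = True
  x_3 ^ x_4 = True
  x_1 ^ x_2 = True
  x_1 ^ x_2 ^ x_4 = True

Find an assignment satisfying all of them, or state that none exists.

x_1 = True, x_2 = False, x_3 = True, x_4 = False

x_1 ^ x_3 ^ x_4 = T ^ T ^ F = False ✓
x_2 ^ x_3 ^ x_4 = F ^ T ^ F = True ✓
x_3 ^ x_4 = T ^ F = True ✓
x_1 ^ x_2 = T ^ F = True ✓
x_1 ^ x_2 ^ x_4 = T ^ F ^ F = True ✓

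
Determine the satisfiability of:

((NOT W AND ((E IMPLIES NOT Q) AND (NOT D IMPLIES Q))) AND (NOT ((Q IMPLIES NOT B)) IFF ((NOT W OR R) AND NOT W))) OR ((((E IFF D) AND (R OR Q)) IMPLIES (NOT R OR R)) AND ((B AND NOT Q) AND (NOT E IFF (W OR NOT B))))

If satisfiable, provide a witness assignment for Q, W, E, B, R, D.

Q = False, W = True, E = False, B = True, R = False, D = False

  ((NOT W AND ((E IMPLIES NOT Q) AND (NOT D IMPLIES Q))) AND (NOT ((Q IMPLIES NOT B)) IFF ((NOT W OR R) AND NOT W))) OR ((((E IFF D) AND (R OR Q)) IMPLIES (NOT R OR R)) AND ((B AND NOT Q) AND (NOT E IFF (W OR NOT B)))) = True
    (NOT W AND ((E IMPLIES NOT Q) AND (NOT D IMPLIES Q))) AND (NOT ((Q IMPLIES NOT B)) IFF ((NOT W OR R) AND NOT W)) = False
      NOT W AND ((E IMPLIES NOT Q) AND (NOT D IMPLIES Q)) = False
        NOT W = False
        (E IMPLIES NOT Q) AND (NOT D IMPLIES Q) = False
          E IMPLIES NOT Q = True
            NOT Q = True
          NOT D IMPLIES Q = False
            NOT D = True
      NOT ((Q IMPLIES NOT B)) IFF ((NOT W OR R) AND NOT W) = True
        NOT ((Q IMPLIES NOT B)) = False
          Q IMPLIES NOT B = True
            NOT B = False
        (NOT W OR R) AND NOT W = False
          NOT W OR R = False
            NOT W = False
          NOT W = False
    (((E IFF D) AND (R OR Q)) IMPLIES (NOT R OR R)) AND ((B AND NOT Q) AND (NOT E IFF (W OR NOT B))) = True
      ((E IFF D) AND (R OR Q)) IMPLIES (NOT R OR R) = True
        (E IFF D) AND (R OR Q) = False
          E IFF D = True
          R OR Q = False
        NOT R OR R = True
          NOT R = True
      (B AND NOT Q) AND (NOT E IFF (W OR NOT B)) = True
        B AND NOT Q = True
          NOT Q = True
        NOT E IFF (W OR NOT B) = True
          NOT E = True
          W OR NOT B = True
            NOT B = False
The formula evaluates to True.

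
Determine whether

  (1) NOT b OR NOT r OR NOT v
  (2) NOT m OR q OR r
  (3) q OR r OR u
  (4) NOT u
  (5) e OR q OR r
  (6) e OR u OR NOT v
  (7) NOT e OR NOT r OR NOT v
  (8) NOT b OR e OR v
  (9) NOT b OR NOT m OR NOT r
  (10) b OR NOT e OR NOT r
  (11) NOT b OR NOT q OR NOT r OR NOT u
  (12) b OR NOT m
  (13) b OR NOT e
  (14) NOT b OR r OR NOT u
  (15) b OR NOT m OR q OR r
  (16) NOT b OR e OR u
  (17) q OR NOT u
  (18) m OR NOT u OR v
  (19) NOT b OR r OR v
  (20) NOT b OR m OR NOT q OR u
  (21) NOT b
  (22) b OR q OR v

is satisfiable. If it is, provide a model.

Unit clause (NOT u) forces u = False.
Unit clause (NOT b) forces b = False.
In (b OR NOT m) only NOT m is left, so m = False.
In (b OR NOT e) only NOT e is left, so e = False.
In (e OR u OR NOT v) only NOT v is left, so v = False.
In (b OR q OR v) only q is left, so q = True.
Set r = True.
All clauses satisfied.

r = True, e = False, m = False, v = False, b = False, q = True, u = False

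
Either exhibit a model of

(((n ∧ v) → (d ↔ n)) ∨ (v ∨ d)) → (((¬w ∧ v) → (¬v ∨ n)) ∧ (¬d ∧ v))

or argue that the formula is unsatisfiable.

n=F, v=T, w=T, d=F

  (((n ∧ v) → (d ↔ n)) ∨ (v ∨ d)) → (((¬w ∧ v) → (¬v ∨ n)) ∧ (¬d ∧ v)) = True
    ((n ∧ v) → (d ↔ n)) ∨ (v ∨ d) = True
      (n ∧ v) → (d ↔ n) = True
        n ∧ v = False
        d ↔ n = True
      v ∨ d = True
    ((¬w ∧ v) → (¬v ∨ n)) ∧ (¬d ∧ v) = True
      (¬w ∧ v) → (¬v ∨ n) = True
        ¬w ∧ v = False
          ¬w = False
        ¬v ∨ n = False
          ¬v = False
      ¬d ∧ v = True
        ¬d = True
The formula evaluates to True.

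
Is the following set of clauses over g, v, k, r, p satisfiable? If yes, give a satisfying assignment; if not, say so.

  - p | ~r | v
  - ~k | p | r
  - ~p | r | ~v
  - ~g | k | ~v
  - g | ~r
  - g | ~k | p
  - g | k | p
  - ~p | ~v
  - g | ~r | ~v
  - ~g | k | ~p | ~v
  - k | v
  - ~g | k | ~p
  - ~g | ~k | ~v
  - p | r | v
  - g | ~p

Try g = False:
  (g | ~r) forces r = False.
  (g | ~p) forces p = False.
  (~k | p | r) forces k = False.
  clause (g | k | p) is falsified — backtrack.
So g = True.
Set v = False.
  then (k | v) forces k = True.
Set r = True.
  then (p | ~r | v) forces p = True.
All clauses satisfied.

g = True, v = False, k = True, r = True, p = True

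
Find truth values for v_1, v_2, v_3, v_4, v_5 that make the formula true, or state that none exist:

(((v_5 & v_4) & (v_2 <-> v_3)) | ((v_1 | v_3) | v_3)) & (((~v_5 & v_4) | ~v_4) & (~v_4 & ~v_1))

v_1 = False, v_2 = True, v_3 = True, v_4 = False, v_5 = False

  ((v_5 & v_4) & (v_2 <-> v_3)) | ((v_1 | v_3) | v_3) = True
    (v_5 & v_4) & (v_2 <-> v_3) = False
      v_5 & v_4 = False
      v_2 <-> v_3 = True
    (v_1 | v_3) | v_3 = True
      v_1 | v_3 = True
  ((~v_5 & v_4) | ~v_4) & (~v_4 & ~v_1) = True
    (~v_5 & v_4) | ~v_4 = True
      ~v_5 & v_4 = False
        ~v_5 = True
      ~v_4 = True
    ~v_4 & ~v_1 = True
      ~v_4 = True
      ~v_1 = True
Both conjuncts True, so the formula holds.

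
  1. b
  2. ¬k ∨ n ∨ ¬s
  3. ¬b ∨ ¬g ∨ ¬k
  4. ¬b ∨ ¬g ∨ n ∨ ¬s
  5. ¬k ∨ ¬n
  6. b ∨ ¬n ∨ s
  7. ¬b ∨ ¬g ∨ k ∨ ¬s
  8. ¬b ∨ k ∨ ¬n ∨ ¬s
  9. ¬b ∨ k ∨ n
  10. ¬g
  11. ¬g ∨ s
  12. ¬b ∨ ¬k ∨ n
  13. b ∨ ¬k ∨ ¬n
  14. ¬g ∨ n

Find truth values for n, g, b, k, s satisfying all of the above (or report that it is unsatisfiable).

Unit clause (b) forces b = True.
Unit clause (¬g) forces g = False.
Try n = False:
  (¬b ∨ k ∨ n) forces k = True.
  clause (¬b ∨ ¬k ∨ n) is falsified — backtrack.
So n = True.
  then (¬k ∨ ¬n) forces k = False.
  then (¬b ∨ k ∨ ¬n ∨ ¬s) forces s = False.
All clauses satisfied.

n: True, g: False, b: True, k: False, s: False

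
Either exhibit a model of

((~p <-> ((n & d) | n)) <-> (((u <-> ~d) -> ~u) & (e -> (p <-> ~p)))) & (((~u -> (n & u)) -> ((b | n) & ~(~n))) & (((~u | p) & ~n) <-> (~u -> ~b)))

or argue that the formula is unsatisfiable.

n: True; b: True; u: False; p: True; d: False; e: True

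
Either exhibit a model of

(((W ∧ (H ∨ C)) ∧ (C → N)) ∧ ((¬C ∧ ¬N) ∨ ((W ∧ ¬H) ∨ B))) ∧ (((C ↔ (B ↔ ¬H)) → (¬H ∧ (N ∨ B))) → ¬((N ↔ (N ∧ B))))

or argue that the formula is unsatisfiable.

B=T, N=T, H=T, C=F, W=T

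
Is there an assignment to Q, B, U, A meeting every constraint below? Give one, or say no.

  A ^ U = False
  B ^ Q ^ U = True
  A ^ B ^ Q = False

Adding constraints 1, 2, 3 mod 2: every variable appears an even number of times on the left, so the left side is 0.
But the right sides sum to 1 (mod 2). 0 ≠ 1 — the system is inconsistent.

Unsatisfiable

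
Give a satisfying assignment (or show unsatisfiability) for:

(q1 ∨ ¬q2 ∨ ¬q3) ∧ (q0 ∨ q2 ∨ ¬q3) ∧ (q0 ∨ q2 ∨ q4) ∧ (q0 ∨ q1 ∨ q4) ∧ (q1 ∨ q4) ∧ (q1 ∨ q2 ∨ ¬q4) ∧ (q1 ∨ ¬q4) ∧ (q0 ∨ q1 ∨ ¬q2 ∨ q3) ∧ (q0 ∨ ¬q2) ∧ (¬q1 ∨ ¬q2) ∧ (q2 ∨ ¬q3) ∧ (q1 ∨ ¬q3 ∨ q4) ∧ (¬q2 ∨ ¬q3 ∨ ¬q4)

q0=T, q1=T, q2=F, q3=F, q4=T

Set q0 = True.
Try q1 = False:
  (q1 ∨ q4) forces q4 = True.
  clause (q1 ∨ ¬q4) is falsified — backtrack.
So q1 = True.
  then (¬q1 ∨ ¬q2) forces q2 = False.
  then (q2 ∨ ¬q3) forces q3 = False.
Set q4 = True.
All clauses satisfied.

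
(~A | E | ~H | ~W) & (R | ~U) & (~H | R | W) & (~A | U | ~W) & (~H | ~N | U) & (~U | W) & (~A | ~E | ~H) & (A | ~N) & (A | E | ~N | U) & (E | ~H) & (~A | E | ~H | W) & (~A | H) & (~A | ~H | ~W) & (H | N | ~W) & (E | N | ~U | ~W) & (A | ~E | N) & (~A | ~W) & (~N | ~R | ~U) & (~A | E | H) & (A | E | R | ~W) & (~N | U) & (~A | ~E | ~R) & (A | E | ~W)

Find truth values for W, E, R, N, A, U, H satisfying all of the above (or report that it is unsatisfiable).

W: False, E: False, R: True, N: False, A: False, U: False, H: False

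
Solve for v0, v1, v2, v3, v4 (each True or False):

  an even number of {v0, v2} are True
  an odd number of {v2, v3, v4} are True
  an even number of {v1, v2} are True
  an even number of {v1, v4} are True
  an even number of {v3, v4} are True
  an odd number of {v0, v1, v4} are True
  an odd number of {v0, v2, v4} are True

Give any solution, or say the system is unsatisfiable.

v0: True; v1: True; v2: True; v3: True; v4: True

{v0, v2}: 2 true → even ✓
{v2, v3, v4}: 3 true → odd ✓
{v1, v2}: 2 true → even ✓
{v1, v4}: 2 true → even ✓
{v3, v4}: 2 true → even ✓
{v0, v1, v4}: 3 true → odd ✓
{v0, v2, v4}: 3 true → odd ✓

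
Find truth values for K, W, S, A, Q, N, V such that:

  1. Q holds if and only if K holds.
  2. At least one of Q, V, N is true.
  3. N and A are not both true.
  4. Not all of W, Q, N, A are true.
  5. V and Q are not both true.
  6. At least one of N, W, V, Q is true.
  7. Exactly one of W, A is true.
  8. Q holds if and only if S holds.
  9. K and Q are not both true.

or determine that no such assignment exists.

K=F, W=T, S=F, A=F, Q=F, N=F, V=T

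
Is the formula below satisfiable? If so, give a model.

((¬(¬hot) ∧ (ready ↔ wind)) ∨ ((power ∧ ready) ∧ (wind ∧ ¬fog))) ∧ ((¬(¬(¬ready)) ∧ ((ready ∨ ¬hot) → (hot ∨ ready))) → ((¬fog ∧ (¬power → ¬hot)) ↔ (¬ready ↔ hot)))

hot = True, wind = True, ready = True, power = False, fog = False

  (¬(¬hot) ∧ (ready ↔ wind)) ∨ ((power ∧ ready) ∧ (wind ∧ ¬fog)) = True
    ¬(¬hot) ∧ (ready ↔ wind) = True
      ¬(¬hot) = True
        ¬hot = False
      ready ↔ wind = True
    (power ∧ ready) ∧ (wind ∧ ¬fog) = False
      power ∧ ready = False
      wind ∧ ¬fog = True
        ¬fog = True
  (¬(¬(¬ready)) ∧ ((ready ∨ ¬hot) → (hot ∨ ready))) → ((¬fog ∧ (¬power → ¬hot)) ↔ (¬ready ↔ hot)) = True
    ¬(¬(¬ready)) ∧ ((ready ∨ ¬hot) → (hot ∨ ready)) = False
      ¬(¬(¬ready)) = False
        ¬(¬ready) = True
          ¬ready = False
      (ready ∨ ¬hot) → (hot ∨ ready) = True
        ready ∨ ¬hot = True
          ¬hot = False
        hot ∨ ready = True
    (¬fog ∧ (¬power → ¬hot)) ↔ (¬ready ↔ hot) = True
      ¬fog ∧ (¬power → ¬hot) = False
        ¬fog = True
        ¬power → ¬hot = False
          ¬power = True
          ¬hot = False
      ¬ready ↔ hot = False
        ¬ready = False
Both conjuncts True, so the formula holds.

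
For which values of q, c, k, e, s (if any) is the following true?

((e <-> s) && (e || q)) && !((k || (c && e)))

q = True, c = False, k = False, e = False, s = False

  (e <-> s) && (e || q) = True
    e <-> s = True
    e || q = True
  !((k || (c && e))) = True
    k || (c && e) = False
      c && e = False
Both conjuncts True, so the formula holds.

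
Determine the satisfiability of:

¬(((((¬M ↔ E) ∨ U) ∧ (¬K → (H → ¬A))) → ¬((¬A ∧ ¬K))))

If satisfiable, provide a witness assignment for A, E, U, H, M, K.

A: False, E: False, U: True, H: False, M: True, K: False

  ¬(((((¬M ↔ E) ∨ U) ∧ (¬K → (H → ¬A))) → ¬((¬A ∧ ¬K)))) = True
    (((¬M ↔ E) ∨ U) ∧ (¬K → (H → ¬A))) → ¬((¬A ∧ ¬K)) = False
      ((¬M ↔ E) ∨ U) ∧ (¬K → (H → ¬A)) = True
        (¬M ↔ E) ∨ U = True
          ¬M ↔ E = True
            ¬M = False
        ¬K → (H → ¬A) = True
          ¬K = True
          H → ¬A = True
            ¬A = True
      ¬((¬A ∧ ¬K)) = False
        ¬A ∧ ¬K = True
          ¬A = True
          ¬K = True
The formula evaluates to True.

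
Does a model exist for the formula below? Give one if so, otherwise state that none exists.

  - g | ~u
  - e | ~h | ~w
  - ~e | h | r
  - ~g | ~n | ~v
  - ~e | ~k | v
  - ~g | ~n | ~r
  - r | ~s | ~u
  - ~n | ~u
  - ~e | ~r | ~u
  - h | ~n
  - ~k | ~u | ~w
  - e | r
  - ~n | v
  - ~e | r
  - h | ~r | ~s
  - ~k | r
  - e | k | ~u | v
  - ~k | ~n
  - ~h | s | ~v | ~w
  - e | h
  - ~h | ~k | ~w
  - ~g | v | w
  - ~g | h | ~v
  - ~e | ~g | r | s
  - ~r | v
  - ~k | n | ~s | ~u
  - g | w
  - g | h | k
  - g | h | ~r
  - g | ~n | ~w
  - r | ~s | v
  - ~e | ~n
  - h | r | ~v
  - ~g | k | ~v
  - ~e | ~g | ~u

k=T, r=T, s=F, w=F, e=T, g=T, u=F, h=T, n=F, v=T

Set k = True.
  then (~k | r) forces r = True.
  then (~k | ~n) forces n = False.
  then (~r | v) forces v = True.
Set s = False.
Try w = True:
  (~k | ~u | ~w) forces u = False.
  (~h | s | ~v | ~w) forces h = False.
  (e | h) forces e = True.
  (~g | h | ~v) forces g = False.
  clause (g | h | ~r) is falsified — backtrack.
So w = False.
  then (g | w) forces g = True.
  then (~g | h | ~v) forces h = True.
Set e = True.
  then (~e | ~r | ~u) forces u = False.
All clauses satisfied.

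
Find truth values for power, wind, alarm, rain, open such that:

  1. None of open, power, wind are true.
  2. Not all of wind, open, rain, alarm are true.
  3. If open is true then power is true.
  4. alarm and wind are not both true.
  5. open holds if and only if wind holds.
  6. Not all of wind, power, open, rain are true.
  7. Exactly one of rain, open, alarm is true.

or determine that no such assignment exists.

power: False; wind: False; alarm: False; rain: True; open: False

  (1) {open, power, wind}: 0 true — none ✓
  (2) {wind, open, rain, alarm}: 1/4 true — not all ✓
  (3) open=F ⇒ power: vacuous ✓
  (4) alarm=F, wind=F — not both ✓
  (5) open=F, wind=F — same ✓
  (6) {wind, power, open, rain}: 1/4 true — not all ✓
  (7) {rain, open, alarm}: 1 true — exactly one ✓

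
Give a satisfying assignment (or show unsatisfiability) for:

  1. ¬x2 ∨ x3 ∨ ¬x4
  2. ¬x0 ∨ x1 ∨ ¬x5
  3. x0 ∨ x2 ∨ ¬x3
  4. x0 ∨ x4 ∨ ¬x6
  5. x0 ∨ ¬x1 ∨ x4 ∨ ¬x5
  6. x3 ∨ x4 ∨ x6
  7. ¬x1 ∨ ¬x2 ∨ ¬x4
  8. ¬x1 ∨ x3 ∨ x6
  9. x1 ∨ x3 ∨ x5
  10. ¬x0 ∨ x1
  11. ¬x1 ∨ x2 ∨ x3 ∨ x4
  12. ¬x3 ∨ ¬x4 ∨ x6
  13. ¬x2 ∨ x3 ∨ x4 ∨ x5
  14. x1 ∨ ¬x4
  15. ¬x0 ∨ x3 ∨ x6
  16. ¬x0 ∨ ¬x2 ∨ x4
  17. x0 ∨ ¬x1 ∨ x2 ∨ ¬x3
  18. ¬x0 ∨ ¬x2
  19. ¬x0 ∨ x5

Set x0 = False.
Set x1 = False.
  then (x1 ∨ ¬x4) forces x4 = False.
  then (x0 ∨ x4 ∨ ¬x6) forces x6 = False.
  then (x3 ∨ x4 ∨ x6) forces x3 = True.
  then (x0 ∨ x2 ∨ ¬x3) forces x2 = True.
Set x5 = False.
All clauses satisfied.

x0 = False; x1 = False; x2 = True; x3 = True; x4 = False; x5 = False; x6 = False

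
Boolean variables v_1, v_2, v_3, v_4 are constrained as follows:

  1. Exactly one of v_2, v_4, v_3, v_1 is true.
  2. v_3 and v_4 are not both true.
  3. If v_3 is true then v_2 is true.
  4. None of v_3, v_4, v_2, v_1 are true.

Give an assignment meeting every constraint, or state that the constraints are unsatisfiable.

Unsatisfiable — no assignment works.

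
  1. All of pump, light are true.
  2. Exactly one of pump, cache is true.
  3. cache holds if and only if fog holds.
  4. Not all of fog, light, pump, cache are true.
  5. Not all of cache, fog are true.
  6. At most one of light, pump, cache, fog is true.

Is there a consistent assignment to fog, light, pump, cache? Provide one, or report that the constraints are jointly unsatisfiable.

UNSATISFIABLE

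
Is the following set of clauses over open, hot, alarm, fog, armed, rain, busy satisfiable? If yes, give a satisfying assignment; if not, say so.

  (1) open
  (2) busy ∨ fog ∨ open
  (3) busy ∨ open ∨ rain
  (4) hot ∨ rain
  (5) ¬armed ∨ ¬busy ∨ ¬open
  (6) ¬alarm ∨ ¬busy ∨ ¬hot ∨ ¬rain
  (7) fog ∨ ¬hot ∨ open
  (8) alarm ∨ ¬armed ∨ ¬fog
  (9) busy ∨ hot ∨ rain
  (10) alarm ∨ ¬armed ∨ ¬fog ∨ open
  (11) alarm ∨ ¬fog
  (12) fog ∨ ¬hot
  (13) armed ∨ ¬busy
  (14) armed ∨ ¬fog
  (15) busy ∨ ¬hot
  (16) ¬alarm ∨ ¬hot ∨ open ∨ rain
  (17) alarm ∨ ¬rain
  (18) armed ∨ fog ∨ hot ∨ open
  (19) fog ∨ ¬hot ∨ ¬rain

open = True; hot = False; alarm = True; fog = True; armed = True; rain = True; busy = False

Unit clause (open) forces open = True.
Try hot = True:
  (fog ∨ ¬hot) forces fog = True.
  (alarm ∨ ¬fog) forces alarm = True.
  (armed ∨ ¬fog) forces armed = True.
  (¬armed ∨ ¬busy ∨ ¬open) forces busy = False.
  clause (busy ∨ ¬hot) is falsified — backtrack.
So hot = False.
  then (hot ∨ rain) forces rain = True.
  then (alarm ∨ ¬rain) forces alarm = True.
Set fog = True.
  then (armed ∨ ¬fog) forces armed = True.
  then (¬armed ∨ ¬busy ∨ ¬open) forces busy = False.
All clauses satisfied.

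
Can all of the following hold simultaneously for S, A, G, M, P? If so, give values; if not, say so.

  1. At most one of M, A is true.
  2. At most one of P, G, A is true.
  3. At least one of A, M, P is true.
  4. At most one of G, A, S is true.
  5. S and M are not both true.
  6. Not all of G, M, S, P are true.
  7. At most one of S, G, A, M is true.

S=T; A=F; G=F; M=F; P=T

  (1) {M, A}: 0 true — at most one ✓
  (2) {P, G, A}: 1 true — at most one ✓
  (3) {A, M, P}: 1 true — at least one ✓
  (4) {G, A, S}: 1 true — at most one ✓
  (5) S=T, M=F — not both ✓
  (6) {G, M, S, P}: 2/4 true — not all ✓
  (7) {S, G, A, M}: 1 true — at most one ✓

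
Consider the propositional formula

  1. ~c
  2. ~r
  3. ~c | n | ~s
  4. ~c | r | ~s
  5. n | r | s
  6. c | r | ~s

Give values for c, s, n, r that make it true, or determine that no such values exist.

Unit clause (~c) forces c = False.
Unit clause (~r) forces r = False.
In (c | r | ~s) only ~s is left, so s = False.
In (n | r | s) only n is left, so n = True.
All clauses satisfied.

c = False; s = False; n = True; r = False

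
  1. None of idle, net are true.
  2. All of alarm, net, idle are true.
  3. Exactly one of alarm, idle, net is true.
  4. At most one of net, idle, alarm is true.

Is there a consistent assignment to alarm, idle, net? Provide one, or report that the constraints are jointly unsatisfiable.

UNSATISFIABLE

Case idle = True:
  Constraint (1) is violated (idle=T) — contradiction.
Case idle = False:
  Constraint (2) is violated (idle=F) — contradiction.
Both cases fail — unsatisfiable.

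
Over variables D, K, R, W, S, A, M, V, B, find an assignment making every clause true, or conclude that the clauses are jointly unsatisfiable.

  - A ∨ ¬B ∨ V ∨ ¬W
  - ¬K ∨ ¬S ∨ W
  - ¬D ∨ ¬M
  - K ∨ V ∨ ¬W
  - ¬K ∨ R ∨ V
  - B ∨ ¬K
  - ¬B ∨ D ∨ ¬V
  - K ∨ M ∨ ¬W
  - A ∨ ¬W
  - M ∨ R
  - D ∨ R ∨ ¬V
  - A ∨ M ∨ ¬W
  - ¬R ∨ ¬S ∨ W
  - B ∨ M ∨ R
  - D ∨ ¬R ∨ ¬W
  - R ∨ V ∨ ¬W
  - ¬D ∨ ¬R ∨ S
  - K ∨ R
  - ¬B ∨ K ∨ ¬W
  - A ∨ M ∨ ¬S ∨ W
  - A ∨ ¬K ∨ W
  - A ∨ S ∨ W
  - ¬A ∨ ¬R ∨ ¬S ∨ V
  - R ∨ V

Set D = False.
Set K = False.
  then (K ∨ R) forces R = True.
  then (D ∨ ¬R ∨ ¬W) forces W = False.
  then (¬R ∨ ¬S ∨ W) forces S = False.
  then (A ∨ S ∨ W) forces A = True.
Set M = False.
Set V = False.
Set B = True.
All clauses satisfied.

D = False, K = False, R = True, W = False, S = False, A = True, M = False, V = False, B = True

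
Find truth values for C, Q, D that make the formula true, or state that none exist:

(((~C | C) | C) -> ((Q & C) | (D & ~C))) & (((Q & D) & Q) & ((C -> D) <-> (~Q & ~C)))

UNSATISFIABLE

Case C = True: the formula simplifies to Q & (((Q & D) & Q) & ~D).
  D = True: the conjunct ~D is False.
  D = False: the conjunct D is False.
Case C = False: the formula simplifies to D & (((Q & D) & Q) & ~Q).
  Q = True: the conjunct ~Q is False.
  Q = False: the conjunct Q is False.
Both cases fail — unsatisfiable.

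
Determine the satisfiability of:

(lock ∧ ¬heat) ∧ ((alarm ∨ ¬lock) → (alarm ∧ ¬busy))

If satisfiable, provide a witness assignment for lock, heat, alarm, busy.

lock = True, heat = False, alarm = False, busy = False

  lock ∧ ¬heat = True
    ¬heat = True
  (alarm ∨ ¬lock) → (alarm ∧ ¬busy) = True
    alarm ∨ ¬lock = False
      ¬lock = False
    alarm ∧ ¬busy = False
      ¬busy = True
Both conjuncts True, so the formula holds.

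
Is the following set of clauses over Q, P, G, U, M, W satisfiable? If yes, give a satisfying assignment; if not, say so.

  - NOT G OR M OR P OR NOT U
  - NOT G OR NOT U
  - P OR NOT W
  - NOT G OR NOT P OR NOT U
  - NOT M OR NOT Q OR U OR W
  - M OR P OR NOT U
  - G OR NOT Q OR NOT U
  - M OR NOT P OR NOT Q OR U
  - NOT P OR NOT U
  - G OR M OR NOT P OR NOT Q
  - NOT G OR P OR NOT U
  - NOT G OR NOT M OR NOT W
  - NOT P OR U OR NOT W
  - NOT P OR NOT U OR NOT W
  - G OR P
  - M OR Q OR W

Q = False; P = False; G = True; U = False; M = True; W = False

Set Q = False.
Set P = False.
  then (P OR NOT W) forces W = False.
  then (G OR P) forces G = True.
  then (M OR Q OR W) forces M = True.
  then (NOT G OR NOT U) forces U = False.
All clauses satisfied.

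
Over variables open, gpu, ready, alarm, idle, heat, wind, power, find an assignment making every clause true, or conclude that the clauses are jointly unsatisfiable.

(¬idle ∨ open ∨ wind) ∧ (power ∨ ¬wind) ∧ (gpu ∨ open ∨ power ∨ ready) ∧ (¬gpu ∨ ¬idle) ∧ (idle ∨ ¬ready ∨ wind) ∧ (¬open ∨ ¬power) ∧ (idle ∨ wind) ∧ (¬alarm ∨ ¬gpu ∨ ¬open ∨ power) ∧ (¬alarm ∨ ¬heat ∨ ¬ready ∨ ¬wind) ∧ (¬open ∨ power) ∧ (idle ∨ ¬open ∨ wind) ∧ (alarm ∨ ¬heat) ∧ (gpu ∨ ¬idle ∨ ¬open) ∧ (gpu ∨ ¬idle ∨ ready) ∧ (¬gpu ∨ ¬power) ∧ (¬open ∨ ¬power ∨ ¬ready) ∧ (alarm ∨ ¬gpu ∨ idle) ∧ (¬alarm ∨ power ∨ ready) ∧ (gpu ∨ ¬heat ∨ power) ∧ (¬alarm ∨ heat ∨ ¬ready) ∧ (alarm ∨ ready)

Set open = False.
Set gpu = False.
Set ready = False.
  then (gpu ∨ open ∨ power ∨ ready) forces power = True.
  then (gpu ∨ ¬idle ∨ ready) forces idle = False.
  then (alarm ∨ ready) forces alarm = True.
  then (idle ∨ wind) forces wind = True.
Set heat = False.
All clauses satisfied.

open=F, gpu=F, ready=F, alarm=T, idle=F, heat=F, wind=T, power=T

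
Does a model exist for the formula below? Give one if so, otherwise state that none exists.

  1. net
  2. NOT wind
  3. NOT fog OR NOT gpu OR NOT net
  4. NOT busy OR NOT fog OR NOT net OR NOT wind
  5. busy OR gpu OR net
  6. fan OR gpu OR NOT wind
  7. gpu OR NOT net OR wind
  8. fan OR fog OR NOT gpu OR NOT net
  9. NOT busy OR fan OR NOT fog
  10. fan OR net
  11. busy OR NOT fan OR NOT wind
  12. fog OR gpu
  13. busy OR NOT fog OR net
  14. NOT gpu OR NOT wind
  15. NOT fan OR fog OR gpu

net=T, fog=F, gpu=T, busy=F, fan=T, wind=F

Unit clause (net) forces net = True.
Unit clause (NOT wind) forces wind = False.
In (gpu OR NOT net OR wind) only gpu is left, so gpu = True.
In (NOT fog OR NOT gpu OR NOT net) only NOT fog is left, so fog = False.
In (fan OR fog OR NOT gpu OR NOT net) only fan is left, so fan = True.
Set busy = False.
All clauses satisfied.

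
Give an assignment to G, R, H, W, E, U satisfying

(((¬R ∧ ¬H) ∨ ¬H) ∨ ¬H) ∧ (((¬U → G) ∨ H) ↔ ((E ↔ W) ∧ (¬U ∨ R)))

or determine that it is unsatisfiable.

G = True, R = True, H = False, W = True, E = True, U = False

  ((¬R ∧ ¬H) ∨ ¬H) ∨ ¬H = True
    (¬R ∧ ¬H) ∨ ¬H = True
      ¬R ∧ ¬H = False
        ¬R = False
        ¬H = True
      ¬H = True
    ¬H = True
  ((¬U → G) ∨ H) ↔ ((E ↔ W) ∧ (¬U ∨ R)) = True
    (¬U → G) ∨ H = True
      ¬U → G = True
        ¬U = True
    (E ↔ W) ∧ (¬U ∨ R) = True
      E ↔ W = True
      ¬U ∨ R = True
        ¬U = True
Both conjuncts True, so the formula holds.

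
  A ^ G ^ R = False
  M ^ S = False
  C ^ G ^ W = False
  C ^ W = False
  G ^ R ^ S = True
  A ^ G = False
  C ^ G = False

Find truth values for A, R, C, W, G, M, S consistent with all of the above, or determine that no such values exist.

A: False, R: False, C: False, W: False, G: False, M: True, S: True

A ^ G ^ R = F ^ F ^ F = False ✓
M ^ S = T ^ T = False ✓
C ^ G ^ W = F ^ F ^ F = False ✓
C ^ W = F ^ F = False ✓
G ^ R ^ S = F ^ F ^ T = True ✓
A ^ G = F ^ F = False ✓
C ^ G = F ^ F = False ✓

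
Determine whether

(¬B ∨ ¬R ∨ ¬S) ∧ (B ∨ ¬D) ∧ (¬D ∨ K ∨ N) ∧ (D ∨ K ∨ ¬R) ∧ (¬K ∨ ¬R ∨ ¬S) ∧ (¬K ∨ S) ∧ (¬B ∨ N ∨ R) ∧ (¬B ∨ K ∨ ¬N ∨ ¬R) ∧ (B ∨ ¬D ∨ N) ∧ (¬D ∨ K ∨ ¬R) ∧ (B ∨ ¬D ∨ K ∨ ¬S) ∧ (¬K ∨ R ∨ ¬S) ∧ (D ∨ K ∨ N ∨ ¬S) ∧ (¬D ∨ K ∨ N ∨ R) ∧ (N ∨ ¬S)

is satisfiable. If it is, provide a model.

Set S = False.
  then (¬K ∨ S) forces K = False.
Try R = True:
  (D ∨ K ∨ ¬R) forces D = True.
  clause (¬D ∨ K ∨ ¬R) is falsified — backtrack.
So R = False.
Set D = True.
  then (B ∨ ¬D) forces B = True.
  then (¬D ∨ K ∨ N) forces N = True.
All clauses satisfied.

S = False; R = False; D = True; B = True; N = True; K = False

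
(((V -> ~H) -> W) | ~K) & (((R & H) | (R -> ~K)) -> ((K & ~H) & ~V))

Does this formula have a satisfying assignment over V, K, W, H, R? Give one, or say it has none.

V = False; K = True; W = True; H = False; R = True

  ((V -> ~H) -> W) | ~K = True
    (V -> ~H) -> W = True
      V -> ~H = True
        ~H = True
    ~K = False
  ((R & H) | (R -> ~K)) -> ((K & ~H) & ~V) = True
    (R & H) | (R -> ~K) = False
      R & H = False
      R -> ~K = False
        ~K = False
    (K & ~H) & ~V = True
      K & ~H = True
        ~H = True
      ~V = True
Both conjuncts True, so the formula holds.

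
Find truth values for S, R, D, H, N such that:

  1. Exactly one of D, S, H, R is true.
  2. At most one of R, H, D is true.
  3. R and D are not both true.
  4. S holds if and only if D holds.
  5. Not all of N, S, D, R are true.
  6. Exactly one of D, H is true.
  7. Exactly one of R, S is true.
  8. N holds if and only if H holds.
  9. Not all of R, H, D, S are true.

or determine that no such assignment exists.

Unsatisfiable

Case S = True:
  (1) with S=T forces D = False.
  Constraint (4) is violated (S=T, D=F) — contradiction.
Case S = False:
  (4) with S=F forces D = False.
  (6) with D=F forces H = True.
  (1) with H=T forces R = False.
  Constraint (7) is violated (R=F, S=F) — contradiction.
Both cases fail — unsatisfiable.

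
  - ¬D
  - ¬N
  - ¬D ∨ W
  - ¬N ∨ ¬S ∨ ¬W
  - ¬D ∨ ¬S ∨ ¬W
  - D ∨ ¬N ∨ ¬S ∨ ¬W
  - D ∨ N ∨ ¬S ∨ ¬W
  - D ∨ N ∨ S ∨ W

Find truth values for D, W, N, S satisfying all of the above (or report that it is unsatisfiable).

D: False, W: True, N: False, S: False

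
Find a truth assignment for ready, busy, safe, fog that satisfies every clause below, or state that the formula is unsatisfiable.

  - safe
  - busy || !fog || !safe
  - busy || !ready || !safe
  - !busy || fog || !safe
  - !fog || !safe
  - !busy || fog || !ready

ready=F, busy=F, safe=T, fog=F

Unit clause (safe) forces safe = True.
In (!fog || !safe) only !fog is left, so fog = False.
In (!busy || fog || !safe) only !busy is left, so busy = False.
In (busy || !ready || !safe) only !ready is left, so ready = False.
Check each clause:
  (safe): safe holds.
  (busy || !fog || !safe): !fog holds.
  (busy || !ready || !safe): !ready holds.
  (!busy || fog || !safe): !busy holds.
  (!fog || !safe): !fog holds.
  (!busy || fog || !ready): !busy holds.
All clauses satisfied.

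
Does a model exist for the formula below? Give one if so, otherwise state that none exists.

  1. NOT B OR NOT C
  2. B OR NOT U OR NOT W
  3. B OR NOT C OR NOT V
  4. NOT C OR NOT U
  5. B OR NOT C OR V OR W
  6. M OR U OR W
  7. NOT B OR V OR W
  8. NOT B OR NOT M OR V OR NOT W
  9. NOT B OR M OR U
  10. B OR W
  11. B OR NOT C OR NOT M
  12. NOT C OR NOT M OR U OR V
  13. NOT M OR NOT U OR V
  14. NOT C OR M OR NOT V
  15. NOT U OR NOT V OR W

Set W = True.
Set C = False.
Set M = False.
Set B = False.
  then (B OR NOT U OR NOT W) forces U = False.
Set V = True.
All clauses satisfied.

W=T; C=F; M=F; B=F; V=T; U=F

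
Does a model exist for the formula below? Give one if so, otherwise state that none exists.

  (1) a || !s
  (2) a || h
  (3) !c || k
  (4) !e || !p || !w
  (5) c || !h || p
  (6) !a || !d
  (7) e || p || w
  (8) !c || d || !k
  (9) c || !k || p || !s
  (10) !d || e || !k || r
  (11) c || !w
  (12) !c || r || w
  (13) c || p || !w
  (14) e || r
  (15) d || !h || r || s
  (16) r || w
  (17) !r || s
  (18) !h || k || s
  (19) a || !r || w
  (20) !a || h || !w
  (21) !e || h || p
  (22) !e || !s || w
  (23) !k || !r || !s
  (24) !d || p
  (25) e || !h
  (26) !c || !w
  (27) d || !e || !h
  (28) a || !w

r = True, p = True, s = True, k = False, c = False, h = False, w = False, e = False, a = True, d = False

Try r = False:
  (e || r) forces e = True.
  (r || w) forces w = True.
  (!e || !p || !w) forces p = False.
  (c || !w) forces c = True.
  clause (!c || !w) is falsified — backtrack.
So r = True.
  then (!r || s) forces s = True.
  then (!k || !r || !s) forces k = False.
  then (a || !s) forces a = True.
  then (!c || k) forces c = False.
  then (!a || !d) forces d = False.
  then (c || !w) forces w = False.
  then (!e || !s || w) forces e = False.
  then (e || !h) forces h = False.
  then (e || p || w) forces p = True.
All clauses satisfied.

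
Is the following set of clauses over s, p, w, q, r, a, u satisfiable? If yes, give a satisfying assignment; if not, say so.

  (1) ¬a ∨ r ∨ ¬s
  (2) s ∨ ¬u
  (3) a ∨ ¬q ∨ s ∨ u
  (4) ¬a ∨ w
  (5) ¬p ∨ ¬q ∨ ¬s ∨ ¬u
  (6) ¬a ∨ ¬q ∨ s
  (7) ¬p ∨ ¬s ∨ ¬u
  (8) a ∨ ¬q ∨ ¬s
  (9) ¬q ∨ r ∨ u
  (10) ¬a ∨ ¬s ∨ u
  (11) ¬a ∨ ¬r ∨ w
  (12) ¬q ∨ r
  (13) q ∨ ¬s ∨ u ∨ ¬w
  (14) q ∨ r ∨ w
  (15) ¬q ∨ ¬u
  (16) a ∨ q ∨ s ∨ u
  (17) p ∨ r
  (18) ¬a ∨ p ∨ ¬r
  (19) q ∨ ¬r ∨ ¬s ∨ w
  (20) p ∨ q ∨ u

Set s = False.
  then (s ∨ ¬u) forces u = False.
Try p = False:
  (p ∨ r) forces r = True.
  (¬a ∨ p ∨ ¬r) forces a = False.
  (a ∨ ¬q ∨ s ∨ u) forces q = False.
  clause (a ∨ q ∨ s ∨ u) is falsified — backtrack.
So p = True.
Set w = True.
Set q = False.
  then (a ∨ q ∨ s ∨ u) forces a = True.
Set r = False.
All clauses satisfied.

s=F, p=T, w=T, q=F, r=F, a=T, u=F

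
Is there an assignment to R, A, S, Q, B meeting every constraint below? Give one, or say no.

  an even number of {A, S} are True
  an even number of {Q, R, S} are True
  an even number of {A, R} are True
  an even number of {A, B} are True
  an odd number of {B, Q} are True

R=T; A=T; S=T; Q=F; B=T

{A, S}: 2 true → even ✓
{Q, R, S}: 2 true → even ✓
{A, R}: 2 true → even ✓
{A, B}: 2 true → even ✓
{B, Q}: 1 true → odd ✓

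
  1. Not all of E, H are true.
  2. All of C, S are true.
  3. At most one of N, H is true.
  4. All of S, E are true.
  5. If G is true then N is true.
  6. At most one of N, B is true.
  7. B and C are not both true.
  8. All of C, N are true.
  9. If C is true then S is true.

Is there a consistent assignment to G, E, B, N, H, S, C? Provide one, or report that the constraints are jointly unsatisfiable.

G: False, E: True, B: False, N: True, H: False, S: True, C: True

  (1) {E, H}: 1/2 true — not all ✓
  (2) {C, S}: all 2 true ✓
  (3) {N, H}: 1 true — at most one ✓
  (4) {S, E}: all 2 true ✓
  (5) G=F ⇒ N: vacuous ✓
  (6) {N, B}: 1 true — at most one ✓
  (7) B=F, C=T — not both ✓
  (8) {C, N}: all 2 true ✓
  (9) C=T ⇒ S: T ✓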